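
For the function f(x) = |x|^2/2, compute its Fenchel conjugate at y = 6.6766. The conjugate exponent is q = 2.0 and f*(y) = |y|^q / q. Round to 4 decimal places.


The conjugate exponent q satisfies 1/p + 1/q = 1.
p = 2, so q = 2/(2 - 1) = 2.0
|y|^q = 6.6766^2.0 = 44.577
f*(6.6766) = 44.577 / 2.0 = 22.2885


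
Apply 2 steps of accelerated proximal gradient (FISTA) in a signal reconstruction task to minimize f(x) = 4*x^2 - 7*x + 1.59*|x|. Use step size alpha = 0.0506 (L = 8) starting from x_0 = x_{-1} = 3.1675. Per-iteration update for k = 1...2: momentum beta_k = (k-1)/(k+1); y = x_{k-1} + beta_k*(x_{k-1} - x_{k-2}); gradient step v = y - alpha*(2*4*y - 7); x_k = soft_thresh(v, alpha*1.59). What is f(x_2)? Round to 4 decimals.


FISTA on f(x) = 4*x^2 - 7*x + 1.59*|x|
L = 8, alpha = 0.0506
Iteration 1: beta = 0.0, y = 3.1675 + 0.0*(3.1675 - 3.1675) = 3.1675
  grad(y) = 18.34, v = y - alpha*grad = 2.2395
  prox(v) = soft_thresh(2.2395, 0.0805) = 2.159
Iteration 2: beta = 0.3333, y = 2.159 + 0.3333*(2.159 - 3.1675) = 1.8229
  grad(y) = 7.5831, v = y - alpha*grad = 1.4392
  prox(v) = soft_thresh(1.4392, 0.0805) = 1.3587
f(x_2) = 4*1.3587^2 - 7*1.3587 + 1.59*|1.3587| = 0.0339


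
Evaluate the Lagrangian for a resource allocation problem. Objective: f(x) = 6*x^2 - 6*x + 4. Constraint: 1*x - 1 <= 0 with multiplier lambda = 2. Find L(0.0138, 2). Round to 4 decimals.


Step 1: Evaluate f(x).
f(0.0138) = 6*0.0138^2 - 6*0.0138 + 4 = 3.9183
Step 2: Evaluate g(x).
g(0.0138) = 1*0.0138 - 1 = -0.9862
Step 3: Compute Lagrangian.
L = 3.9183 + 2*-0.9862 = 1.9459


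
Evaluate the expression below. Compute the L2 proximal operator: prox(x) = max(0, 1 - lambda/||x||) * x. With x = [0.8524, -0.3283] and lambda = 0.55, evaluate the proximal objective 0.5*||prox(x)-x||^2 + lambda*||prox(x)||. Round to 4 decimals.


Step 1: Compute ||x||.
||x|| = 0.9134
Step 2: Compute scaling factor.
scale = max(0, 1 - 0.55/0.9134) = 0.3979
Step 3: prox(x) = [0.3392, -0.1306]
||prox(x)|| = 0.3634
Step 4: Proximal objective.
0.5*||prox-x||^2 = 0.1513
lambda*||prox|| = 0.1999
Total = 0.3511


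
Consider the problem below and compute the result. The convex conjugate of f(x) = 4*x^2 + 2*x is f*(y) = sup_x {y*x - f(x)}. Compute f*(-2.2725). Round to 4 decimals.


f*(y) = sup_x {y*x - a*x^2 - b*x} = sup_x {(y-b)*x - a*x^2}
FOC: (y - b) - 2a*x = 0 => x* = (y - b)/(2a)
x* = (-2.2725 - 2)/(2*4) = -0.5341
f*(-2.2725) = (y-b)^2/(4a) = (-2.2725 - 2)^2/(4*4)
= 18.2543/16 = 1.1409


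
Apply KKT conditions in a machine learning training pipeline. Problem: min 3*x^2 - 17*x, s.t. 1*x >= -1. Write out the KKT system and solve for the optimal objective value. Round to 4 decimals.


Step 1: Try lambda = 0 (constraint inactive).
Stationarity: 2*3*x - 17 = 0
x* = 17/(2*3) = 17/6 = 2.8333 (rounded; the exact value 17/6 is used below)
Check constraint: 1*2.8333 = 2.8333 >= -1 -- satisfied.
Step 2: Compute optimal value.
f(x*) = 3*(17/6)^2 - 17*(17/6) = -24.0833


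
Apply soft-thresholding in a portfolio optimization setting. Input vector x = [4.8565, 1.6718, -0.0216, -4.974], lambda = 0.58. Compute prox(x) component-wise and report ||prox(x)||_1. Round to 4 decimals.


Soft-thresholding with lambda = 0.58:
prox(4.8565) = sign(4.8565)*max(|4.8565| - 0.58, 0) = 4.2765
prox(1.6718) = sign(1.6718)*max(|1.6718| - 0.58, 0) = 1.0918
prox(-0.0216) = sign(-0.0216)*max(|-0.0216| - 0.58, 0) = 0.0
prox(-4.974) = sign(-4.974)*max(|-4.974| - 0.58, 0) = -4.394
prox(x) = [4.2765, 1.0918, 0.0, -4.394]
||prox(x)||_1 = 4.2765 + 1.0918 + 0.0 + 4.394 = 9.7623


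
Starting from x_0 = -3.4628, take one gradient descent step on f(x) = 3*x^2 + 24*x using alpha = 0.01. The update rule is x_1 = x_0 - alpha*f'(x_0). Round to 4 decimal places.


We compute the gradient at x_0 and apply the update.
f'(x) = 6*x + 24
f'(-3.4628) = 6*-3.4628 + 24 = 3.2232
x_1 = -3.4628 - 0.01*3.2232 = -3.495


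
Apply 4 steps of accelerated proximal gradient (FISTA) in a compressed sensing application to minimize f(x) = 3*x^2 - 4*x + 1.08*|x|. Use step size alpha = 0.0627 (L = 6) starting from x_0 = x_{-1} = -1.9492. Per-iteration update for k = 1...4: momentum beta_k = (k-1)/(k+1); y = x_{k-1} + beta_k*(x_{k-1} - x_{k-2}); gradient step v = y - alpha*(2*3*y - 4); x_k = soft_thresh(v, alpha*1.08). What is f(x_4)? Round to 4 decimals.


FISTA on f(x) = 3*x^2 - 4*x + 1.08*|x|
L = 6, alpha = 0.0627
Iteration 1: beta = 0.0, y = -1.9492 + 0.0*(-1.9492 + 1.9492) = -1.9492
  grad(y) = -15.6952, v = y - alpha*grad = -0.9651
  prox(v) = soft_thresh(-0.9651, 0.0677) = -0.8974
Iteration 2: beta = 0.3333, y = -0.8974 + 0.3333*(-0.8974 + 1.9492) = -0.5468
  grad(y) = -7.2808, v = y - alpha*grad = -0.0903
  prox(v) = soft_thresh(-0.0903, 0.0677) = -0.0226
Iteration 3: beta = 0.5, y = -0.0226 + 0.5*(-0.0226 + 0.8974) = 0.4148
  grad(y) = -1.511, v = y - alpha*grad = 0.5096
  prox(v) = soft_thresh(0.5096, 0.0677) = 0.4419
Iteration 4: beta = 0.6, y = 0.4419 + 0.6*(0.4419 + 0.0226) = 0.7205
  grad(y) = 0.3231, v = y - alpha*grad = 0.7003
  prox(v) = soft_thresh(0.7003, 0.0677) = 0.6325
f(x_4) = 3*0.6325^2 - 4*0.6325 + 1.08*|0.6325| = -0.6467


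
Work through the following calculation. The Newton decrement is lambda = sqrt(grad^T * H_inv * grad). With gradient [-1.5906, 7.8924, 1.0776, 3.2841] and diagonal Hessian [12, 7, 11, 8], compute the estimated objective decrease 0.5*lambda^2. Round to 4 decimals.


Step 1: H is diagonal, so H^(-1) * g = [-0.1326, 1.1275, 0.098, 0.4105].
Step 2: g^T H^(-1) g = sum_i g_i^2 / H_ii
  = (-1.5906)^2/12 + (7.8924)^2/7 + (1.0776)^2/11 + (3.2841)^2/8
  = 0.2108 + 8.8986 + 0.1056 + 1.3482 = 10.5631
Step 3: Objective decrease = 0.5 * g^T H^(-1) g = 5.2816


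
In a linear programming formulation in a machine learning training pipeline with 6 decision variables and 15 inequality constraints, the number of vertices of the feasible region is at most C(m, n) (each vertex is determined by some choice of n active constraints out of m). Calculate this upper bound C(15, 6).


Each vertex corresponds to some choice of n active constraints out of m, so the number of vertices is at most C(m, n) = m! / (n!(m-n)!).
m = 15, n = 6
Numerator: 15 * 14 * 13 * 12 * 11 * 10
Denominator: 6! = 720
C(15, 6) = 5005


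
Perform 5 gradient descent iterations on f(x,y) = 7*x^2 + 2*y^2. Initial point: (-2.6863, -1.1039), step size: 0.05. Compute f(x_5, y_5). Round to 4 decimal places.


Gradient descent on f(x,y) = 7*x^2 + 2*y^2.
Starting point: (-2.6863, -1.1039), alpha = 0.05
Step 1: grad_x = 2*7*-2.6863 = -37.6082, grad_y = 2*2*-1.1039 = -4.4156
  x_1 = -2.6863 - 0.05*-37.6082 = -0.8059
  y_1 = -1.1039 - 0.05*-4.4156 = -0.8831
Step 2: grad_x = 2*7*-0.8059 = -11.2825, grad_y = 2*2*-0.8831 = -3.5325
  x_2 = -0.8059 - 0.05*-11.2825 = -0.2418
  y_2 = -0.8831 - 0.05*-3.5325 = -0.7065
Step 3: grad_x = 2*7*-0.2418 = -3.3847, grad_y = 2*2*-0.7065 = -2.826
  x_3 = -0.2418 - 0.05*-3.3847 = -0.0725
  y_3 = -0.7065 - 0.05*-2.826 = -0.5652
Step 4: grad_x = 2*7*-0.0725 = -1.0154, grad_y = 2*2*-0.5652 = -2.2608
  x_4 = -0.0725 - 0.05*-1.0154 = -0.0218
  y_4 = -0.5652 - 0.05*-2.2608 = -0.4522
Step 5: grad_x = 2*7*-0.0218 = -0.3046, grad_y = 2*2*-0.4522 = -1.8086
  x_5 = -0.0218 - 0.05*-0.3046 = -0.0065
  y_5 = -0.4522 - 0.05*-1.8086 = -0.3617
f(-0.0065, -0.3617) = 7*(-0.0065)^2 + 2*(-0.3617)^2 = 0.262


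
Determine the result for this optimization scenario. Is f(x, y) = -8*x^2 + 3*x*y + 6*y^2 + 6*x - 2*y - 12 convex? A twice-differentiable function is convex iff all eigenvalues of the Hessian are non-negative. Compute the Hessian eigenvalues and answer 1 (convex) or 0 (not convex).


The Hessian of f(x,y) = -8*x^2 + 3*x*y + 6*y^2 + 6*x - 2*y - 12 is:
H = [[-16, 3], [3, 12]]
Trace = -16 + 12 = -4
Determinant = -16*12 - (3)^2 = -201
Discriminant = (-4)^2 - 4*-201 = 820.0
Eigenvalues: lambda_1 = -16.3178, lambda_2 = 12.3178
The function is not convex.

0


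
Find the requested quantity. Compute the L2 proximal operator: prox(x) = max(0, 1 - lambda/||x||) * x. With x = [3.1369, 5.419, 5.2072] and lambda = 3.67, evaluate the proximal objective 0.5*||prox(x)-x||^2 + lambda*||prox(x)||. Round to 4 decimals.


Step 1: Compute ||x||.
||x|| = 8.1437
Step 2: Compute scaling factor.
scale = max(0, 1 - 3.67/8.1437) = 0.5493
Step 3: prox(x) = [1.7232, 2.9769, 2.8606]
||prox(x)|| = 4.4737
Step 4: Proximal objective.
0.5*||prox-x||^2 = 6.7345
lambda*||prox|| = 16.4185
Total = 23.1531


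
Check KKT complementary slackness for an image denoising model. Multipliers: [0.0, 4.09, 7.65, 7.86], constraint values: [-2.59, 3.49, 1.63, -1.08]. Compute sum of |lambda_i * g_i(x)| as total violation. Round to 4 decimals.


KKT complementary slackness check:
lambda_1 * g_1 = 0.0 * -2.59 = -0.0
lambda_2 * g_2 = 4.09 * 3.49 = 14.2741
lambda_3 * g_3 = 7.65 * 1.63 = 12.4695
lambda_4 * g_4 = 7.86 * -1.08 = -8.4888
Total violation = 0.0 + 14.2741 + 12.4695 + 8.4888 = 35.2324


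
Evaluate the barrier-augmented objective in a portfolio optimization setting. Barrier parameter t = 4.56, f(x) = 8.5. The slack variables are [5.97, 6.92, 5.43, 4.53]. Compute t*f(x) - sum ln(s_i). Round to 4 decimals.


Step 1: Compute log-barrier.
ln values: [1.7867, 1.9344, 1.6919, 1.5107]
phi = -(1.7867 + 1.9344 + 1.6919 + 1.5107) = -6.9238
Step 2: Compute augmented objective.
t*f(x) = 4.56*8.5 = 38.76
Total = 38.76 - 6.9238 = 31.8362


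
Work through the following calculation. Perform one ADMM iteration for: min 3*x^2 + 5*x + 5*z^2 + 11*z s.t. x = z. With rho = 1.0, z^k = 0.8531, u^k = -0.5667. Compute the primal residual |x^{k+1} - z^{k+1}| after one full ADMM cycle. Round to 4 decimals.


ADMM iteration with rho = 1.0, z^k = 0.8531, u^k = -0.5667
Step 1: x-update.
Minimize 3*x^2 + 5*x + (1.0/2)*(x - 0.8531 - 0.5667)^2
FOC: (2*3 + 1.0)*x = -5 + 1.0*(0.8531 + 0.5667)
x^{k+1} = -0.5115
Step 2: z-update.
Minimize 5*z^2 + 11*z + (1.0/2)*(-0.5115 - z - 0.5667)^2
FOC: (2*5 + 1.0)*z = -11 + 1.0*(-0.5115 - 0.5667)
z^{k+1} = -1.098
Step 3: u-update.
u^{k+1} = -0.5667 - 0.5115 + 1.098 = 0.0199
Step 4: Primal residual = |-0.5115 + 1.098| = 0.5866


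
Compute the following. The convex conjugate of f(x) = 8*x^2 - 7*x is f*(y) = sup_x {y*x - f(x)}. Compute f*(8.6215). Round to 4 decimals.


f*(y) = sup_x {y*x - a*x^2 - b*x} = sup_x {(y-b)*x - a*x^2}
FOC: (y - b) - 2a*x = 0 => x* = (y - b)/(2a)
x* = (8.6215 + 7)/(2*8) = 0.9763
f*(8.6215) = (y-b)^2/(4a) = (8.6215 + 7)^2/(4*8)
= 244.0313/32 = 7.626


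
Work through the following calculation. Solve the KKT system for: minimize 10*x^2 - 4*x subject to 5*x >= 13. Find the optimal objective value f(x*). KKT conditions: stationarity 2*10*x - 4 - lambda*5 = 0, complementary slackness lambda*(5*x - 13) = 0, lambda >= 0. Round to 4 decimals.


Step 1: Try lambda = 0 (constraint inactive).
x_unc = 4/(2*10) = 0.2
Check: 5*0.2 = 1.0 < 13 -- violated!
Step 2: Constraint must be active: 5*x = 13
x* = 13/5 = 2.6
lambda = (2*10*2.6 - 4)/5 = 9.6
Step 3: Compute optimal value.
f(x*) = 10*2.6^2 - 4*2.6 = 57.2


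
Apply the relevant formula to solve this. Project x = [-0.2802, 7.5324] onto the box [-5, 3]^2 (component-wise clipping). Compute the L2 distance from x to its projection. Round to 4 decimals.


Project each component onto [-5, 3].
clip(-0.2802) = -0.2802, clip(7.5324) = 3.0
Projection = [-0.2802, 3.0]
Squared diffs: [0.0, 20.5426]
Distance = sqrt(20.5426) = 4.5324


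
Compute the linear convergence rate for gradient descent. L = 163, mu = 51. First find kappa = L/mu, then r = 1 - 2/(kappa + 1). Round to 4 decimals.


Step 1: Compute the condition number.
kappa = L/mu = 163/51 = 3.1961
Step 2: Compute the convergence rate.
r = 1 - 2/(kappa + 1) = 1 - 2*mu/(L + mu) = (L - mu)/(L + mu) = 112/214 = 0.5234


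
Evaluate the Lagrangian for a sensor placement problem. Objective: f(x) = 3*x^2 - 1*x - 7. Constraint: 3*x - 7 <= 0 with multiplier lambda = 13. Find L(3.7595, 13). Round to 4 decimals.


Step 1: Evaluate f(x).
f(3.7595) = 3*3.7595^2 - 1*3.7595 - 7 = 31.642
Step 2: Evaluate g(x).
g(3.7595) = 3*3.7595 - 7 = 4.2785
Step 3: Compute Lagrangian.
L = 31.642 + 13*4.2785 = 87.2625


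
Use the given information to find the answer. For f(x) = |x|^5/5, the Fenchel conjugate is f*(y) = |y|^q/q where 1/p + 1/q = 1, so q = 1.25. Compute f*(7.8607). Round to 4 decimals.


The conjugate exponent q satisfies 1/p + 1/q = 1.
p = 5, so q = 5/(5 - 1) = 1.25
|y|^q = 7.8607^1.25 = 13.1621
f*(7.8607) = 13.1621 / 1.25 = 10.5297


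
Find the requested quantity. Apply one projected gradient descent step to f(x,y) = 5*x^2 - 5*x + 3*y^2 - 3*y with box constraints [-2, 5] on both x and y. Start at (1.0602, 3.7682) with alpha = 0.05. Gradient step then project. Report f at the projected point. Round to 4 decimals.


Step 1: Compute gradient at (1.0602, 3.7682).
grad_x = 2*5*1.0602 - 5 = 5.602
grad_y = 2*3*3.7682 - 3 = 19.6092
Step 2: Gradient step.
x_raw = 1.0602 - 0.05*5.602 = 0.7801
y_raw = 3.7682 - 0.05*19.6092 = 2.7877
Step 3: Project onto [-2, 5].
x_proj = clip(0.7801) = 0.7801
y_proj = clip(2.7877) = 2.7877
Step 4: Evaluate f.
f(0.7801, 2.7877) = 14.0935


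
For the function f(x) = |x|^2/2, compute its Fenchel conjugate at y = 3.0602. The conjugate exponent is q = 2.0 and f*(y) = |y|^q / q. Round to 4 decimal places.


The conjugate exponent q satisfies 1/p + 1/q = 1.
p = 2, so q = 2/(2 - 1) = 2.0
|y|^q = 3.0602^2.0 = 9.3648
f*(3.0602) = 9.3648 / 2.0 = 4.6824


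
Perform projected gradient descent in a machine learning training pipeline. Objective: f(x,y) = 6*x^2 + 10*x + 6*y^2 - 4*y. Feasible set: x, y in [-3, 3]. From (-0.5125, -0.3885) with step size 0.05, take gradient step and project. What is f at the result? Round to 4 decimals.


Step 1: Compute gradient at (-0.5125, -0.3885).
grad_x = 2*6*-0.5125 + 10 = 3.85
grad_y = 2*6*-0.3885 - 4 = -8.662
Step 2: Gradient step.
x_raw = -0.5125 - 0.05*3.85 = -0.705
y_raw = -0.3885 - 0.05*-8.662 = 0.0446
Step 3: Project onto [-3, 3].
x_proj = clip(-0.705) = -0.705
y_proj = clip(0.0446) = 0.0446
Step 4: Evaluate f.
f(-0.705, 0.0446) = -4.2343


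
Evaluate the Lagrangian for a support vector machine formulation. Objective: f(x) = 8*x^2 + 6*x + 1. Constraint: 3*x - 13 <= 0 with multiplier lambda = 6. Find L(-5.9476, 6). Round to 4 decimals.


Step 1: Evaluate f(x).
f(-5.9476) = 8*(-5.9476)^2 + 6*(-5.9476) + 1 = 248.306
Step 2: Evaluate g(x).
g(-5.9476) = 3*-5.9476 - 13 = -30.8428
Step 3: Compute Lagrangian.
L = 248.306 + 6*-30.8428 = 63.2492


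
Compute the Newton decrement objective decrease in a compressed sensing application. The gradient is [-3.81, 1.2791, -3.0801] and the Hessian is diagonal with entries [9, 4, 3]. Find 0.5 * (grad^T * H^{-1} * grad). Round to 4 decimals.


Step 1: H is diagonal, so H^(-1) * g = [-0.4233, 0.3198, -1.0267].
Step 2: g^T H^(-1) g = sum_i g_i^2 / H_ii
  = (-3.81)^2/9 + (1.2791)^2/4 + (-3.0801)^2/3
  = 1.6129 + 0.409 + 3.1623 = 5.1843
Step 3: Objective decrease = 0.5 * g^T H^(-1) g = 2.5921


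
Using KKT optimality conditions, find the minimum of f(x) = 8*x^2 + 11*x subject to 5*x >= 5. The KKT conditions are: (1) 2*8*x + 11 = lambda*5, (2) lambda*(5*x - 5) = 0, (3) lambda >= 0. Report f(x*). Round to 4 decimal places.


Step 1: Try lambda = 0 (constraint inactive).
x_unc = -11/(2*8) = -0.6875
Check: 5*-0.6875 = -3.4375 < 5 -- violated!
Step 2: Constraint must be active: 5*x = 5
x* = 5/5 = 1.0
lambda = (2*8*1.0 + 11)/5 = 5.4
Step 3: Compute optimal value.
f(x*) = 8*1.0^2 + 11*1.0 = 19.0


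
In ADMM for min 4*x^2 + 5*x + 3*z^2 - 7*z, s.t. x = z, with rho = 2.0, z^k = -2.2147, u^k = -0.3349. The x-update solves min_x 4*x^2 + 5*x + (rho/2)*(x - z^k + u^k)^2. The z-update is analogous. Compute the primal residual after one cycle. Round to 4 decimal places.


ADMM iteration with rho = 2.0, z^k = -2.2147, u^k = -0.3349
Step 1: x-update.
Minimize 4*x^2 + 5*x + (2.0/2)*(x + 2.2147 - 0.3349)^2
FOC: (2*4 + 2.0)*x = -5 + 2.0*(-2.2147 + 0.3349)
x^{k+1} = -0.876
Step 2: z-update.
Minimize 3*z^2 - 7*z + (2.0/2)*(-0.876 - z - 0.3349)^2
FOC: (2*3 + 2.0)*z = 7 + 2.0*(-0.876 - 0.3349)
z^{k+1} = 0.5723
Step 3: u-update.
u^{k+1} = -0.3349 - 0.876 - 0.5723 = -1.7831
Step 4: Primal residual = |-0.876 - 0.5723| = 1.4482


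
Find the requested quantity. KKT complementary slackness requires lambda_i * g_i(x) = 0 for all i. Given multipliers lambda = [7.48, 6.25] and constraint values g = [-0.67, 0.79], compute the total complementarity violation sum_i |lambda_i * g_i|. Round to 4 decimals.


KKT complementary slackness check:
lambda_1 * g_1 = 7.48 * -0.67 = -5.0116
lambda_2 * g_2 = 6.25 * 0.79 = 4.9375
Total violation = 5.0116 + 4.9375 = 9.9491


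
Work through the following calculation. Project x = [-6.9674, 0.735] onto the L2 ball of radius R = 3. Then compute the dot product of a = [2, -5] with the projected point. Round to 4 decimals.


Step 1: Compute ||x|| (intermediates to 6 decimals).
||x|| = sqrt((-6.9674)^2 + 0.735^2) = 7.006061
Step 2: Project.
Since ||x|| > R, scale = R/||x|| = 3/7.006061 = 0.428201, proj(x) = scale * x
proj(x) = [-2.983448, 0.314728]
Step 3: Dot product.
a^T * proj(x) = 2*(-2.983448) - 5*0.314728 = -7.5405


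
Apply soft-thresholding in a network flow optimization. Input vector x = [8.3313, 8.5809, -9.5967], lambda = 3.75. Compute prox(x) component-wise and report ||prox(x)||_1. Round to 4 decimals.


Soft-thresholding with lambda = 3.75:
prox(8.3313) = sign(8.3313)*max(|8.3313| - 3.75, 0) = 4.5813
prox(8.5809) = sign(8.5809)*max(|8.5809| - 3.75, 0) = 4.8309
prox(-9.5967) = sign(-9.5967)*max(|-9.5967| - 3.75, 0) = -5.8467
prox(x) = [4.5813, 4.8309, -5.8467]
||prox(x)||_1 = 4.5813 + 4.8309 + 5.8467 = 15.2589


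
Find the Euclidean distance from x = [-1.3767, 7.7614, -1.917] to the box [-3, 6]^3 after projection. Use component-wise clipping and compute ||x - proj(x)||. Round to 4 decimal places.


Project each component onto [-3, 6].
clip(-1.3767) = -1.3767, clip(7.7614) = 6.0, clip(-1.917) = -1.917
Projection = [-1.3767, 6.0, -1.917]
Squared diffs: [0.0, 3.1025, 0.0]
Distance = sqrt(3.1025) = 1.7614


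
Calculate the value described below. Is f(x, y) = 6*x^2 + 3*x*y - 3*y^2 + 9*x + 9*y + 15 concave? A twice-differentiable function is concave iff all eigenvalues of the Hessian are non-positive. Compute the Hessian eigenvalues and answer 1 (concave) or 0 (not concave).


The Hessian of f(x,y) = 6*x^2 + 3*x*y - 3*y^2 + 9*x + 9*y + 15 is:
H = [[12, 3], [3, -6]]
Trace = 12 - 6 = 6
Determinant = 12*-6 - (3)^2 = -81
Discriminant = (6)^2 - 4*-81 = 360.0
Eigenvalues: lambda_1 = -6.4868, lambda_2 = 12.4868
The function is not concave.

0


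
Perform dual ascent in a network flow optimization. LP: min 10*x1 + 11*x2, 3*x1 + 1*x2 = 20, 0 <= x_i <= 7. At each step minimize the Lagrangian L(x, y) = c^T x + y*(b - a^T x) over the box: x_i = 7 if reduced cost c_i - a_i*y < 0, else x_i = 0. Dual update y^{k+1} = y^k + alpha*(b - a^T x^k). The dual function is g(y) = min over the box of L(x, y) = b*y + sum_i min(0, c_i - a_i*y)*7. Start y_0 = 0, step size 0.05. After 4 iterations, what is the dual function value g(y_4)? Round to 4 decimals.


Dual ascent for LP: min 10*x1 + 11*x2, 3*x1 + 1*x2 = 20, 0 <= x_i <= 7
Step 1: y^k = 0.0, reduced costs: (10.0, 11.0)
  x^k = (0.0, 0.0), subgradient = b - a^T x = 20.0
  y^{k+1} = 0.0 + 0.05*20.0 = 1.0
Step 2: y^k = 1.0, reduced costs: (7.0, 10.0)
  x^k = (0.0, 0.0), subgradient = b - a^T x = 20.0
  y^{k+1} = 1.0 + 0.05*20.0 = 2.0
Step 3: y^k = 2.0, reduced costs: (4.0, 9.0)
  x^k = (0.0, 0.0), subgradient = b - a^T x = 20.0
  y^{k+1} = 2.0 + 0.05*20.0 = 3.0
Step 4: y^k = 3.0, reduced costs: (1.0, 8.0)
  x^k = (0.0, 0.0), subgradient = b - a^T x = 20.0
  y^{k+1} = 3.0 + 0.05*20.0 = 4.0
Dual objective at y_4 = 4.0: reduced costs (-2.0, 7.0), box minimizer x = (7.0, 0.0)
g(y_4) = b*y + (c1 - a1*y)*x1 + (c2 - a2*y)*x2 = 20*4.0 + (-2.0)*7.0 + 7.0*0.0 = 80.0 - 14.0 + 0.0 = 66.0


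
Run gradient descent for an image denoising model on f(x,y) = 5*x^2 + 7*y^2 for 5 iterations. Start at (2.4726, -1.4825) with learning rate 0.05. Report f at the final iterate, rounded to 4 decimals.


Gradient descent on f(x,y) = 5*x^2 + 7*y^2.
Starting point: (2.4726, -1.4825), alpha = 0.05
Step 1: grad_x = 2*5*2.4726 = 24.726, grad_y = 2*7*-1.4825 = -20.755
  x_1 = 2.4726 - 0.05*24.726 = 1.2363
  y_1 = -1.4825 - 0.05*-20.755 = -0.4448
Step 2: grad_x = 2*5*1.2363 = 12.363, grad_y = 2*7*-0.4448 = -6.2265
  x_2 = 1.2363 - 0.05*12.363 = 0.6182
  y_2 = -0.4448 - 0.05*-6.2265 = -0.1334
Step 3: grad_x = 2*5*0.6182 = 6.1815, grad_y = 2*7*-0.1334 = -1.868
  x_3 = 0.6182 - 0.05*6.1815 = 0.3091
  y_3 = -0.1334 - 0.05*-1.868 = -0.04
Step 4: grad_x = 2*5*0.3091 = 3.0908, grad_y = 2*7*-0.04 = -0.5604
  x_4 = 0.3091 - 0.05*3.0908 = 0.1545
  y_4 = -0.04 - 0.05*-0.5604 = -0.012
Step 5: grad_x = 2*5*0.1545 = 1.5454, grad_y = 2*7*-0.012 = -0.1681
  x_5 = 0.1545 - 0.05*1.5454 = 0.0773
  y_5 = -0.012 - 0.05*-0.1681 = -0.0036
f(0.0773, -0.0036) = 5*0.0773^2 + 7*(-0.0036)^2 = 0.0299


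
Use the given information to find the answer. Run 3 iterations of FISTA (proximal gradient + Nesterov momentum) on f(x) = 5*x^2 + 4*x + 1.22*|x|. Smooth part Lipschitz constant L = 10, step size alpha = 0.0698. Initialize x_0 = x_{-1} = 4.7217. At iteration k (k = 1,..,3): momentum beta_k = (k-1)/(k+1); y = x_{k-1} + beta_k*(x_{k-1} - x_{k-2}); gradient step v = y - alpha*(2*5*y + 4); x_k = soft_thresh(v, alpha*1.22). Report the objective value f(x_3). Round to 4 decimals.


FISTA on f(x) = 5*x^2 + 4*x + 1.22*|x|
L = 10, alpha = 0.0698
Iteration 1: beta = 0.0, y = 4.7217 + 0.0*(4.7217 - 4.7217) = 4.7217
  grad(y) = 51.217, v = y - alpha*grad = 1.1468
  prox(v) = soft_thresh(1.1468, 0.0852) = 1.0616
Iteration 2: beta = 0.3333, y = 1.0616 + 0.3333*(1.0616 - 4.7217) = -0.1584
  grad(y) = 2.4156, v = y - alpha*grad = -0.327
  prox(v) = soft_thresh(-0.327, 0.0852) = -0.2419
Iteration 3: beta = 0.5, y = -0.2419 + 0.5*(-0.2419 - 1.0616) = -0.8936
  grad(y) = -4.9364, v = y - alpha*grad = -0.5491
  prox(v) = soft_thresh(-0.5491, 0.0852) = -0.4639
f(x_3) = 5*(-0.4639)^2 + 4*(-0.4639) + 1.22*|-0.4639| = -0.2136


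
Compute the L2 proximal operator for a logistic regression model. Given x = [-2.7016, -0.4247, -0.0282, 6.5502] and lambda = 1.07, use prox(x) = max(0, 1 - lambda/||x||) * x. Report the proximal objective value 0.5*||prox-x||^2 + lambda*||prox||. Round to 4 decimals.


Step 1: Compute ||x||.
||x|| = 7.0982
Step 2: Compute scaling factor.
scale = max(0, 1 - 1.07/7.0982) = 0.8493
Step 3: prox(x) = [-2.2944, -0.3607, -0.0239, 5.5628]
||prox(x)|| = 6.0282
Step 4: Proximal objective.
0.5*||prox-x||^2 = 0.5725
lambda*||prox|| = 6.4502
Total = 7.0227


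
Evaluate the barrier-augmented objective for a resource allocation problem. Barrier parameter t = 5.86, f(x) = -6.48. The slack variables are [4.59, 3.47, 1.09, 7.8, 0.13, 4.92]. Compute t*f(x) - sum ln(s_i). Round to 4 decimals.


Step 1: Compute log-barrier.
ln values: [1.5239, 1.2442, 0.0862, 2.0541, -2.0402, 1.5933]
phi = -(1.5239 + 1.2442 + 0.0862 + 2.0541 - 2.0402 + 1.5933) = -4.4614
Step 2: Compute augmented objective.
t*f(x) = 5.86*-6.48 = -37.9728
Total = -37.9728 - 4.4614 = -42.4342


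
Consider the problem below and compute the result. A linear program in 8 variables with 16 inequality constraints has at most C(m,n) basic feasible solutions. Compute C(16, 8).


Each vertex corresponds to some choice of n active constraints out of m, so the number of vertices is at most C(m, n) = m! / (n!(m-n)!).
m = 16, n = 8
Numerator: 16 * 15 * 14 * 13 * 12 * 11 * 10 * 9
Denominator: 8! = 40320
C(16, 8) = 12870


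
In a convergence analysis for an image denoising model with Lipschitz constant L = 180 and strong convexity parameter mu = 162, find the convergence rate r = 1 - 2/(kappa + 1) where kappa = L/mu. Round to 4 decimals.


Step 1: Compute the condition number.
kappa = L/mu = 180/162 = 1.1111
Step 2: Compute the convergence rate.
r = 1 - 2/(kappa + 1) = 1 - 2*mu/(L + mu) = (L - mu)/(L + mu) = 18/342 = 0.0526


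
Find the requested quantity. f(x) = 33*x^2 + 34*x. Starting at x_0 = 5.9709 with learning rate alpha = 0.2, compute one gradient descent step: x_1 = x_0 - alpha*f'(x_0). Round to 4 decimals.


We compute the gradient at x_0 and apply the update.
f'(x) = 66*x + 34
f'(5.9709) = 66*5.9709 + 34 = 428.0794
x_1 = 5.9709 - 0.2*428.0794 = -79.645


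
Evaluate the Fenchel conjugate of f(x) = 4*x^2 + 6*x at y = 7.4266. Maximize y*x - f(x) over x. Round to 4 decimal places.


f*(y) = sup_x {y*x - a*x^2 - b*x} = sup_x {(y-b)*x - a*x^2}
FOC: (y - b) - 2a*x = 0 => x* = (y - b)/(2a)
x* = (7.4266 - 6)/(2*4) = 0.1783
f*(7.4266) = (y-b)^2/(4a) = (7.4266 - 6)^2/(4*4)
= 2.0352/16 = 0.1272


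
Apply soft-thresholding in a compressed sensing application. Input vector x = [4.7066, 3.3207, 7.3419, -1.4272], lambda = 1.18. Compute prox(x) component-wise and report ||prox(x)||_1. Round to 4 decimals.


Soft-thresholding with lambda = 1.18:
prox(4.7066) = sign(4.7066)*max(|4.7066| - 1.18, 0) = 3.5266
prox(3.3207) = sign(3.3207)*max(|3.3207| - 1.18, 0) = 2.1407
prox(7.3419) = sign(7.3419)*max(|7.3419| - 1.18, 0) = 6.1619
prox(-1.4272) = sign(-1.4272)*max(|-1.4272| - 1.18, 0) = -0.2472
prox(x) = [3.5266, 2.1407, 6.1619, -0.2472]
||prox(x)||_1 = 3.5266 + 2.1407 + 6.1619 + 0.2472 = 12.0764


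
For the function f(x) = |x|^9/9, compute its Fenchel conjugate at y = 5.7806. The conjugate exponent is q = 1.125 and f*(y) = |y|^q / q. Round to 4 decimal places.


The conjugate exponent q satisfies 1/p + 1/q = 1.
p = 9, so q = 9/(9 - 1) = 1.125
|y|^q = 5.7806^1.125 = 7.1981
f*(5.7806) = 7.1981 / 1.125 = 6.3983


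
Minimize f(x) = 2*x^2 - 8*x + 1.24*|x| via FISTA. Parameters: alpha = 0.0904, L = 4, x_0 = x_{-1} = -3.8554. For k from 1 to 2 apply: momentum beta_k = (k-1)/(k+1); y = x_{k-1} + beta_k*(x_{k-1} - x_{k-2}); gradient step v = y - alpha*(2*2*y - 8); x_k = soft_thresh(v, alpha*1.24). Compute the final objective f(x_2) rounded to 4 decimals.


FISTA on f(x) = 2*x^2 - 8*x + 1.24*|x|
L = 4, alpha = 0.0904
Iteration 1: beta = 0.0, y = -3.8554 + 0.0*(-3.8554 + 3.8554) = -3.8554
  grad(y) = -23.4216, v = y - alpha*grad = -1.7381
  prox(v) = soft_thresh(-1.7381, 0.1121) = -1.626
Iteration 2: beta = 0.3333, y = -1.626 + 0.3333*(-1.626 + 3.8554) = -0.8829
  grad(y) = -11.5314, v = y - alpha*grad = 0.1596
  prox(v) = soft_thresh(0.1596, 0.1121) = 0.0475
f(x_2) = 2*0.0475^2 - 8*0.0475 + 1.24*|0.0475| = -0.3165


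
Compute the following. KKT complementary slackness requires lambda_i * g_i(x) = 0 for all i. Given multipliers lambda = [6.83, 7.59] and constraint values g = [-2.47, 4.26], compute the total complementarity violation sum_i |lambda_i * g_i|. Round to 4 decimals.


KKT complementary slackness check:
lambda_1 * g_1 = 6.83 * -2.47 = -16.8701
lambda_2 * g_2 = 7.59 * 4.26 = 32.3334
Total violation = 16.8701 + 32.3334 = 49.2035


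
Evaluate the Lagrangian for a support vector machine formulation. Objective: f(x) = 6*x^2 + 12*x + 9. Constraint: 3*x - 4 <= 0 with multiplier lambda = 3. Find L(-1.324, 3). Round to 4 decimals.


Step 1: Evaluate f(x).
f(-1.324) = 6*(-1.324)^2 + 12*(-1.324) + 9 = 3.6299
Step 2: Evaluate g(x).
g(-1.324) = 3*-1.324 - 4 = -7.972
Step 3: Compute Lagrangian.
L = 3.6299 + 3*-7.972 = -20.2861


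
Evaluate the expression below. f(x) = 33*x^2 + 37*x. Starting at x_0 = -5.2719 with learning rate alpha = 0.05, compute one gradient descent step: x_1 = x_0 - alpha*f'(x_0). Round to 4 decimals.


We compute the gradient at x_0 and apply the update.
f'(x) = 66*x + 37
f'(-5.2719) = 66*-5.2719 + 37 = -310.9454
x_1 = -5.2719 - 0.05*-310.9454 = 10.2754


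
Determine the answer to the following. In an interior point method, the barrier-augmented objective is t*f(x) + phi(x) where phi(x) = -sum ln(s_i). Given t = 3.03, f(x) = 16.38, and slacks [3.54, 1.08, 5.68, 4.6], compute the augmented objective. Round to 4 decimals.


Step 1: Compute log-barrier.
ln values: [1.2641, 0.077, 1.737, 1.5261]
phi = -(1.2641 + 0.077 + 1.737 + 1.5261) = -4.6041
Step 2: Compute augmented objective.
t*f(x) = 3.03*16.38 = 49.6314
Total = 49.6314 - 4.6041 = 45.0273


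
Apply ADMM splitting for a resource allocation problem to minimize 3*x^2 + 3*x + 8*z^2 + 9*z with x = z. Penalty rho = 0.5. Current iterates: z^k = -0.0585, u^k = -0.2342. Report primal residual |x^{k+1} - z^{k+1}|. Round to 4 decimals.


ADMM iteration with rho = 0.5, z^k = -0.0585, u^k = -0.2342
Step 1: x-update.
Minimize 3*x^2 + 3*x + (0.5/2)*(x + 0.0585 - 0.2342)^2
FOC: (2*3 + 0.5)*x = -3 + 0.5*(-0.0585 + 0.2342)
x^{k+1} = -0.448
Step 2: z-update.
Minimize 8*z^2 + 9*z + (0.5/2)*(-0.448 - z - 0.2342)^2
FOC: (2*8 + 0.5)*z = -9 + 0.5*(-0.448 - 0.2342)
z^{k+1} = -0.5661
Step 3: u-update.
u^{k+1} = -0.2342 - 0.448 + 0.5661 = -0.1161
Step 4: Primal residual = |-0.448 + 0.5661| = 0.1181


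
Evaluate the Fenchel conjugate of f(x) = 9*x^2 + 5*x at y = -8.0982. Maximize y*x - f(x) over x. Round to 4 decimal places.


f*(y) = sup_x {y*x - a*x^2 - b*x} = sup_x {(y-b)*x - a*x^2}
FOC: (y - b) - 2a*x = 0 => x* = (y - b)/(2a)
x* = (-8.0982 - 5)/(2*9) = -0.7277
f*(-8.0982) = (y-b)^2/(4a) = (-8.0982 - 5)^2/(4*9)
= 171.5628/36 = 4.7656


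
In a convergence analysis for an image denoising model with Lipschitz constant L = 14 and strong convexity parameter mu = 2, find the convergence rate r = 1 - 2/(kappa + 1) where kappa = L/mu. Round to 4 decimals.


Step 1: Compute the condition number.
kappa = L/mu = 14/2 = 7.0
Step 2: Compute the convergence rate.
r = 1 - 2/(kappa + 1) = 1 - 2*mu/(L + mu) = (L - mu)/(L + mu) = 12/16 = 0.75


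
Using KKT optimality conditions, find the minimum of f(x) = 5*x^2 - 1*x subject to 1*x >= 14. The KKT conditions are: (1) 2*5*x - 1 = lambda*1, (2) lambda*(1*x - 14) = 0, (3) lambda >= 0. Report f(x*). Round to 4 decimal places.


Step 1: Try lambda = 0 (constraint inactive).
x_unc = 1/(2*5) = 0.1
Check: 1*0.1 = 0.1 < 14 -- violated!
Step 2: Constraint must be active: 1*x = 14
x* = 14/1 = 14.0
lambda = (2*5*14.0 - 1)/1 = 139.0
Step 3: Compute optimal value.
f(x*) = 5*14.0^2 - 1*14.0 = 966.0


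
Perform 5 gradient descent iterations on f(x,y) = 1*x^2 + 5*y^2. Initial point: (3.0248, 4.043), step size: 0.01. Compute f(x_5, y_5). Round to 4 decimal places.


Gradient descent on f(x,y) = 1*x^2 + 5*y^2.
Starting point: (3.0248, 4.043), alpha = 0.01
Step 1: grad_x = 2*1*3.0248 = 6.0496, grad_y = 2*5*4.043 = 40.43
  x_1 = 3.0248 - 0.01*6.0496 = 2.9643
  y_1 = 4.043 - 0.01*40.43 = 3.6387
Step 2: grad_x = 2*1*2.9643 = 5.9286, grad_y = 2*5*3.6387 = 36.387
  x_2 = 2.9643 - 0.01*5.9286 = 2.905
  y_2 = 3.6387 - 0.01*36.387 = 3.2748
Step 3: grad_x = 2*1*2.905 = 5.81, grad_y = 2*5*3.2748 = 32.7483
  x_3 = 2.905 - 0.01*5.81 = 2.8469
  y_3 = 3.2748 - 0.01*32.7483 = 2.9473
Step 4: grad_x = 2*1*2.8469 = 5.6938, grad_y = 2*5*2.9473 = 29.4735
  x_4 = 2.8469 - 0.01*5.6938 = 2.79
  y_4 = 2.9473 - 0.01*29.4735 = 2.6526
Step 5: grad_x = 2*1*2.79 = 5.58, grad_y = 2*5*2.6526 = 26.5261
  x_5 = 2.79 - 0.01*5.58 = 2.7342
  y_5 = 2.6526 - 0.01*26.5261 = 2.3874
f(2.7342, 2.3874) = 1*2.7342^2 + 5*2.3874^2 = 35.973


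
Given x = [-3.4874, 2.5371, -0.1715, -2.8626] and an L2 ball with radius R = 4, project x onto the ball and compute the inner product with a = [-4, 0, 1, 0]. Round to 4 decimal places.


Step 1: Compute ||x|| (intermediates to 6 decimals).
||x|| = sqrt((-3.4874)^2 + 2.5371^2 + (-0.1715)^2 + (-2.8626)^2) = 5.179066
Step 2: Project.
Since ||x|| > R, scale = R/||x|| = 4/5.179066 = 0.77234, proj(x) = scale * x
proj(x) = [-2.693459, 1.959504, -0.132456, -2.2109]
Step 3: Dot product.
a^T * proj(x) = -4*(-2.693459) + 0*1.959504 + 1*(-0.132456) + 0*(-2.2109) = 10.6414


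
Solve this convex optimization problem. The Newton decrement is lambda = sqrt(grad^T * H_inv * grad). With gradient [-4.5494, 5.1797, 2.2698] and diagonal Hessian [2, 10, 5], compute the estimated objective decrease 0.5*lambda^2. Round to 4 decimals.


Step 1: H is diagonal, so H^(-1) * g = [-2.2747, 0.518, 0.454].
Step 2: g^T H^(-1) g = sum_i g_i^2 / H_ii
  = (-4.5494)^2/2 + (5.1797)^2/10 + (2.2698)^2/5
  = 10.3485 + 2.6829 + 1.0304 = 14.0618
Step 3: Objective decrease = 0.5 * g^T H^(-1) g = 7.0309


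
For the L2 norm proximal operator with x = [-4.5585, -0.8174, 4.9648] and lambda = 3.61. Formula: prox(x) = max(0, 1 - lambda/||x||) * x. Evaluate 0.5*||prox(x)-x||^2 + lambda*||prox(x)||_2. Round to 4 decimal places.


Step 1: Compute ||x||.
||x|| = 6.7895
Step 2: Compute scaling factor.
scale = max(0, 1 - 3.61/6.7895) = 0.4683
Step 3: prox(x) = [-2.1347, -0.3828, 2.325]
||prox(x)|| = 3.1795
Step 4: Proximal objective.
0.5*||prox-x||^2 = 6.5161
lambda*||prox|| = 11.478
Total = 17.994


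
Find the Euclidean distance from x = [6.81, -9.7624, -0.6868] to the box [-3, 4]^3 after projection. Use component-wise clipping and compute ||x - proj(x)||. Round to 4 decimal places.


Project each component onto [-3, 4].
clip(6.81) = 4.0, clip(-9.7624) = -3.0, clip(-0.6868) = -0.6868
Projection = [4.0, -3.0, -0.6868]
Squared diffs: [7.8961, 45.7301, 0.0]
Distance = sqrt(53.6262) = 7.323


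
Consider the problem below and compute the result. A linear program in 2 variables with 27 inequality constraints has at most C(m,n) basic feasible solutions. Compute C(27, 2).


Each vertex corresponds to some choice of n active constraints out of m, so the number of vertices is at most C(m, n) = m! / (n!(m-n)!).
m = 27, n = 2
Numerator: 27 * 26
Denominator: 2! = 2
C(27, 2) = 351


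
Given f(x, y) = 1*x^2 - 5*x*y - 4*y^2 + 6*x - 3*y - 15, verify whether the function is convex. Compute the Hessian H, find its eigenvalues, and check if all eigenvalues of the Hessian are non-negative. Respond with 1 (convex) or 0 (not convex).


The Hessian of f(x,y) = 1*x^2 - 5*x*y - 4*y^2 + 6*x - 3*y - 15 is:
H = [[2, -5], [-5, -8]]
Trace = 2 - 8 = -6
Determinant = 2*-8 - (-5)^2 = -41
Discriminant = (-6)^2 - 4*-41 = 200.0
Eigenvalues: lambda_1 = -10.0711, lambda_2 = 4.0711
The function is not convex.

0


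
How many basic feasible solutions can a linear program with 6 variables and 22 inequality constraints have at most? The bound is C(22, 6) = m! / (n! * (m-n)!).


Each vertex corresponds to some choice of n active constraints out of m, so the number of vertices is at most C(m, n) = m! / (n!(m-n)!).
m = 22, n = 6
Numerator: 22 * 21 * 20 * 19 * 18 * 17
Denominator: 6! = 720
C(22, 6) = 74613


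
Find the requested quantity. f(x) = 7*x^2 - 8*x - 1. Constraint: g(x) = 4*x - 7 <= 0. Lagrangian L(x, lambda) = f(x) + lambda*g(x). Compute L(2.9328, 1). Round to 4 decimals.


Step 1: Evaluate f(x).
f(2.9328) = 7*2.9328^2 - 8*2.9328 - 1 = 35.7468
Step 2: Evaluate g(x).
g(2.9328) = 4*2.9328 - 7 = 4.7312
Step 3: Compute Lagrangian.
L = 35.7468 + 1*4.7312 = 40.478


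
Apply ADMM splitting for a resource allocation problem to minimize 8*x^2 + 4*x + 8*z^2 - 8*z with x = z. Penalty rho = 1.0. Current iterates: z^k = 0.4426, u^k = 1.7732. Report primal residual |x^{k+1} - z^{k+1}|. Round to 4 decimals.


ADMM iteration with rho = 1.0, z^k = 0.4426, u^k = 1.7732
Step 1: x-update.
Minimize 8*x^2 + 4*x + (1.0/2)*(x - 0.4426 + 1.7732)^2
FOC: (2*8 + 1.0)*x = -4 + 1.0*(0.4426 - 1.7732)
x^{k+1} = -0.3136
Step 2: z-update.
Minimize 8*z^2 - 8*z + (1.0/2)*(-0.3136 - z + 1.7732)^2
FOC: (2*8 + 1.0)*z = 8 + 1.0*(-0.3136 + 1.7732)
z^{k+1} = 0.5564
Step 3: u-update.
u^{k+1} = 1.7732 - 0.3136 - 0.5564 = 0.9032
Step 4: Primal residual = |-0.3136 - 0.5564| = 0.87


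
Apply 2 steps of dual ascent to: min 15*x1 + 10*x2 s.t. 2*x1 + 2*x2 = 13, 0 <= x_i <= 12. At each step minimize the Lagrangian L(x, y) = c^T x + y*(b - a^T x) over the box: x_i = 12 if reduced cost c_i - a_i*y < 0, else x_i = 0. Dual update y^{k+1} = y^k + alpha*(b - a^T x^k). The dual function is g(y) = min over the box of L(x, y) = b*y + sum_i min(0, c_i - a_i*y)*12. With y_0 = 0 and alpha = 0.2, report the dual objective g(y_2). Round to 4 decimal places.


Dual ascent for LP: min 15*x1 + 10*x2, 2*x1 + 2*x2 = 13, 0 <= x_i <= 12
Step 1: y^k = 0.0, reduced costs: (15.0, 10.0)
  x^k = (0.0, 0.0), subgradient = b - a^T x = 13.0
  y^{k+1} = 0.0 + 0.2*13.0 = 2.6
Step 2: y^k = 2.6, reduced costs: (9.8, 4.8)
  x^k = (0.0, 0.0), subgradient = b - a^T x = 13.0
  y^{k+1} = 2.6 + 0.2*13.0 = 5.2
Dual objective at y_2 = 5.2: reduced costs (4.6, -0.4), box minimizer x = (0.0, 12.0)
g(y_2) = b*y + (c1 - a1*y)*x1 + (c2 - a2*y)*x2 = 13*5.2 + 4.6*0.0 + (-0.4)*12.0 = 67.6 + 0.0 - 4.8 = 62.8


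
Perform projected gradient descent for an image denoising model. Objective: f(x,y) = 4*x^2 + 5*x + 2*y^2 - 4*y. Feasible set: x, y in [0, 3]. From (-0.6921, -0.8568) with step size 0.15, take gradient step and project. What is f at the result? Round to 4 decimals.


Step 1: Compute gradient at (-0.6921, -0.8568).
grad_x = 2*4*-0.6921 + 5 = -0.5368
grad_y = 2*2*-0.8568 - 4 = -7.4272
Step 2: Gradient step.
x_raw = -0.6921 - 0.15*-0.5368 = -0.6116
y_raw = -0.8568 - 0.15*-7.4272 = 0.2573
Step 3: Project onto [0, 3].
x_proj = clip(-0.6116) = 0.0
y_proj = clip(0.2573) = 0.2573
Step 4: Evaluate f.
f(0.0, 0.2573) = -0.8967


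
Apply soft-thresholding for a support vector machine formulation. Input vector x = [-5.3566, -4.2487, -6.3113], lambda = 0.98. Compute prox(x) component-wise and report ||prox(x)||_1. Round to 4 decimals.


Soft-thresholding with lambda = 0.98:
prox(-5.3566) = sign(-5.3566)*max(|-5.3566| - 0.98, 0) = -4.3766
prox(-4.2487) = sign(-4.2487)*max(|-4.2487| - 0.98, 0) = -3.2687
prox(-6.3113) = sign(-6.3113)*max(|-6.3113| - 0.98, 0) = -5.3313
prox(x) = [-4.3766, -3.2687, -5.3313]
||prox(x)||_1 = 4.3766 + 3.2687 + 5.3313 = 12.9766


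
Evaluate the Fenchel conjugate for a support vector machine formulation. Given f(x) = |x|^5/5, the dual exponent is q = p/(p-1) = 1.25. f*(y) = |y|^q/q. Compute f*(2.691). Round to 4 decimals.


The conjugate exponent q satisfies 1/p + 1/q = 1.
p = 5, so q = 5/(5 - 1) = 1.25
|y|^q = 2.691^1.25 = 3.4466
f*(2.691) = 3.4466 / 1.25 = 2.7573


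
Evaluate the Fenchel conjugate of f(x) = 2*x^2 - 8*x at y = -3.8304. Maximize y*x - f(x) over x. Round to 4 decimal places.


f*(y) = sup_x {y*x - a*x^2 - b*x} = sup_x {(y-b)*x - a*x^2}
FOC: (y - b) - 2a*x = 0 => x* = (y - b)/(2a)
x* = (-3.8304 + 8)/(2*2) = 1.0424
f*(-3.8304) = (y-b)^2/(4a) = (-3.8304 + 8)^2/(4*2)
= 17.3856/8 = 2.1732


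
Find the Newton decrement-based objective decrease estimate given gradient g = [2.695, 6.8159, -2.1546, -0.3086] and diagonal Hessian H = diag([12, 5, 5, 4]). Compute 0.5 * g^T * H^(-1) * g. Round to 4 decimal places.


Step 1: H is diagonal, so H^(-1) * g = [0.2246, 1.3632, -0.4309, -0.0772].
Step 2: g^T H^(-1) g = sum_i g_i^2 / H_ii
  = (2.695)^2/12 + (6.8159)^2/5 + (-2.1546)^2/5 + (-0.3086)^2/4
  = 0.6053 + 9.2913 + 0.9285 + 0.0238 = 10.8488
Step 3: Objective decrease = 0.5 * g^T H^(-1) g = 5.4244


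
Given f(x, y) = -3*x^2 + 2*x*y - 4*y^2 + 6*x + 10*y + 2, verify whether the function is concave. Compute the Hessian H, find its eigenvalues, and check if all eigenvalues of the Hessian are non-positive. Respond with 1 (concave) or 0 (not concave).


The Hessian of f(x,y) = -3*x^2 + 2*x*y - 4*y^2 + 6*x + 10*y + 2 is:
H = [[-6, 2], [2, -8]]
Trace = -6 - 8 = -14
Determinant = -6*-8 - (2)^2 = 44
Discriminant = (-14)^2 - 4*44 = 20.0
Eigenvalues: lambda_1 = -9.2361, lambda_2 = -4.7639
The function is concave.

1


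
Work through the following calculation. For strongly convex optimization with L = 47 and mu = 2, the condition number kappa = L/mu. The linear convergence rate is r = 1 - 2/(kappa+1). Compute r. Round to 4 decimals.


Step 1: Compute the condition number.
kappa = L/mu = 47/2 = 23.5
Step 2: Compute the convergence rate.
r = 1 - 2/(kappa + 1) = 1 - 2*mu/(L + mu) = (L - mu)/(L + mu) = 45/49 = 0.9184


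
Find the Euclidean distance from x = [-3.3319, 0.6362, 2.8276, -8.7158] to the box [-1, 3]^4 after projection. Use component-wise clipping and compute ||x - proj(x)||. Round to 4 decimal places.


Project each component onto [-1, 3].
clip(-3.3319) = -1.0, clip(0.6362) = 0.6362, clip(2.8276) = 2.8276, clip(-8.7158) = -1.0
Projection = [-1.0, 0.6362, 2.8276, -1.0]
Squared diffs: [5.4378, 0.0, 0.0, 59.5336]
Distance = sqrt(64.9714) = 8.0605
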